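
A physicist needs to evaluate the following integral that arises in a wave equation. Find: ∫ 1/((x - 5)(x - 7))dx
Partial fractions: 1/((x-5)(x-7))=A/(x-5)+B/(x-7)
A=-1/2, B=1/2
∫ [-1/2· 1/(x-5)+1/2· 1/(x-7)] dx
=(1/2)[ln|x-7| - ln|x-5|]+C

Answer: (1/2)·ln|(x-7)/(x-5)|+C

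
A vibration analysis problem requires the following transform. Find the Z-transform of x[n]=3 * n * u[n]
Z{n*u[n]}=z/(z-1)^2
By linearity: Z{3*n*u[n]}=3z/(z-1)^2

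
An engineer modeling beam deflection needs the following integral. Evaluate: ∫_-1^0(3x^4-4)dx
Step 1: Find antiderivative F(x) = (3/5)x^5-4x
Step 2: F(0) - F(-1) = 0 - (17/5) = -17/5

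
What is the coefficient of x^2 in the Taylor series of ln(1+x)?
ln(1 + x)=Σ (-1)^(n + 1) x^n/n
Coefficient of x^2=(-1)^3/2=-1/2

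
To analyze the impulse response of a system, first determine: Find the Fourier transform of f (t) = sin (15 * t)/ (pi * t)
sin(W * t)/(pi * t)=(W/pi) * sinc(W * t/pi) is the impulse response of the ideal low-pass filter with cutoff W (here W=15).
Its Fourier transform is a rectangular function:
F(omega)=1 for |omega| < 15, 0 otherwise

Answer: rect(omega/30) [i.e., 1 for |omega| < 15, 0 otherwise]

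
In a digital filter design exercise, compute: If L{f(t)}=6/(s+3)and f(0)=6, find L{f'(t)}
L{f'(t)}=s·F(s) - f(0)=6s/(s + 3) - 6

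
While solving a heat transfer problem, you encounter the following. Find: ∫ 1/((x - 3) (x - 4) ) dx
Partial fractions: 1/((x-3)(x-4))=A/(x-3) + B/(x-4)
A=-1, B=1
∫ [-1· 1/(x-3) + 1· 1/(x-4)] dx
=(1)[ln|x-4| - ln|x-3|] + C

Answer: ln|(x-4)/(x-3)| + C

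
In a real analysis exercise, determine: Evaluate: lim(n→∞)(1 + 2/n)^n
This is the definition of e^2: lim(1 + 2/n)^n=e^2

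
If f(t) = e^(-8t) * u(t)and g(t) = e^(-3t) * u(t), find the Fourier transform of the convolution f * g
By the convolution theorem: F{f * g}=F(omega) * G(omega)
F(omega)=1/(8+j * omega), G(omega)=1/(3+j * omega)
F{f * g}=1/((8+j * omega)(3+j * omega))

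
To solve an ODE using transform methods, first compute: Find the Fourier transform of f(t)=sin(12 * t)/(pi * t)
sin(W*t)/(pi*t)=(W/pi)*sinc(W*t/pi) is the impulse response of the ideal low-pass filter with cutoff W (here W=12).
Its Fourier transform is a rectangular function:
F(omega)=1 for |omega| < 12, 0 otherwise

Answer: rect(omega/24) [i.e., 1 for |omega| < 12, 0 otherwise]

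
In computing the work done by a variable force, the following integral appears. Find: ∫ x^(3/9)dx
Power rule: ∫ x^(1/3) dx=x^(4/3)/(4/3)+C

Answer: (3/4)·x^(4/3)+C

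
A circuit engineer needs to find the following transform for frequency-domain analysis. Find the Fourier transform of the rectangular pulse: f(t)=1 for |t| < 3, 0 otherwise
F(omega)=integral from -3 to 3 of e^(-j * omega * t) dt
=2 * sin(3 * omega)/omega=6 * sinc(3 * omega/pi)

Answer: 2 * sin(3 * omega)/omega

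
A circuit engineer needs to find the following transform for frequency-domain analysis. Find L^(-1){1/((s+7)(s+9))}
Partial fractions: 1/((s + 7)(s + 9))=A/(s + 7) + B/(s + 9)
Cover-up: A=1/(s + 9)|_{s=-7}=1/2; B=1/(s + 7)|_{s=-9}=-1/2
L^(-1)=(1/2)e^(-7t) - (1/2)e^(-9t)

Answer: (1/2)(e^(-7t) - e^(-9t))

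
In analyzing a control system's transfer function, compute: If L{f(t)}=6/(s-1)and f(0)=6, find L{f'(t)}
L{f'(t)} = s·F(s) - f(0) = 6s/(s-1)-6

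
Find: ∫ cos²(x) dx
Using identity cos²(u)=(1+cos(2u))/2:
∫ (1+cos(2x))/2 dx=x/2+sin(2x)/4+C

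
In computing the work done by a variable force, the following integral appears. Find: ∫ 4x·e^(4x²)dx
Let u=4x², du=8x dx
∫ (1/2)e^u du=e^u/2+C

Answer: e^(4x²)/2+C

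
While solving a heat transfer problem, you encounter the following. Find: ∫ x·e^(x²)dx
Let u = x², du = 2x dx
∫ (1/2)e^u du = e^u/2 + C

Answer: e^(x²)/2 + C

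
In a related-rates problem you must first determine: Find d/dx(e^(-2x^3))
Chain rule: d/dx[e^u]=e^u · u' where u=-2x^3
u'=-6x^2

Answer: -6x^2·e^(-2x^3)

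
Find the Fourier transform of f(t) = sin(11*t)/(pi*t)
sin(W * t)/(pi * t)=(W/pi) * sinc(W * t/pi) is the impulse response of the ideal low-pass filter with cutoff W (here W=11).
Its Fourier transform is a rectangular function:
F(omega)=1 for |omega| < 11, 0 otherwise

Answer: rect(omega/22) [i.e., 1 for |omega| < 11, 0 otherwise]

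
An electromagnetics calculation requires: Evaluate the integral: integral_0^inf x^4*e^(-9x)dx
This is a Gamma integral. Substitute u=9x (du=9 dx):
integral_0^inf x^4 * e^(-9x) dx=(1/9^5) integral_0^inf u^4 * e^(-u) du
=Gamma(5)/9^5=4!/9^5=24/59049

Answer: 8/19683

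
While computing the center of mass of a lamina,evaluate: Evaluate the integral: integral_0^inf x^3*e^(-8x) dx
This is a Gamma integral. Substitute u=8x (du=8 dx):
integral_0^inf x^3 * e^(-8x) dx=(1/8^4) integral_0^inf u^3 * e^(-u) du
=Gamma(4)/8^4=3!/8^4=6/4096

Answer: 3/2048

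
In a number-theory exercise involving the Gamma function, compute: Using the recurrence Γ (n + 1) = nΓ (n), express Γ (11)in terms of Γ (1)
Γ(11)=10Γ(10)=10·9Γ(9)=...=10!·Γ(1)=3628800·Γ(1)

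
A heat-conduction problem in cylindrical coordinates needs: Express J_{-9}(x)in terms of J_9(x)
For integer n: J_{-n}(x)=(-1)^n J_n(x)
With n=9: J_{-9}(x)=(-1)^9 J_9(x)=-J_9(x)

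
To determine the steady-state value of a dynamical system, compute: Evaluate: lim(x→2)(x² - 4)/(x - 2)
Factor: (x² - 4)=(x-2)(x+2)
Cancel (x-2): lim(x→2) (x+2)=4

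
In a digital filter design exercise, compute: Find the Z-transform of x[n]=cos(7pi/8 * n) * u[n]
Z{cos(w0 * n) * u[n]}=z(z - cos(w0))/(z^2-2z * cos(w0)+1)
With w0=7pi/8: X(z)=z(z - cos(7pi/8))/(z^2-2z * cos(7pi/8)+1)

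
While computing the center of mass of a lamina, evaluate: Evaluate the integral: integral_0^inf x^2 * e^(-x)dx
This is a Gamma integral. Substitute u=1x:
integral_0^inf x^2*e^(-x) dx=(1/1^3) integral_0^inf u^2*e^(-u) du
=Gamma(3)/1^3=2!/1^3=2/1

Answer: 2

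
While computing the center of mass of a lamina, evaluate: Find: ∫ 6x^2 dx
Using power rule: ∫ 6x^2 dx = 6/3 x^3+C = 2x^3+C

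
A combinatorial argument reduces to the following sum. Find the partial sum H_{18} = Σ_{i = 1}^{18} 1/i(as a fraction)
H_18=1 + 1/2 + 1/3 + ... + 1/18
=14274301/4084080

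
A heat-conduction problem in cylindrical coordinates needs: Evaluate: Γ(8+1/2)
Γ(n + 1/2) = (2n)!√π/(4^n·n!)
= 20922789888000√π/(65536·40320) = (2027025/256)·√π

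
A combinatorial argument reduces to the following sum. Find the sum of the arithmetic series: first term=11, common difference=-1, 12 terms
Last term: a_n=11 + (12 - 1)·-1=0
Sum=n(a_1 + a_n)/2=12(11 + 0)/2=66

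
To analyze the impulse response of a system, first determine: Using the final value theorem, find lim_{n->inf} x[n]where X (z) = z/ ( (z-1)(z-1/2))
Final value theorem: lim x[n] = lim_{z->1} (z-1)*X(z)
(z-1)*X(z) = z/(z-1/2)
As z->1: 1/(1-1/2) = 1/(1/2) = 2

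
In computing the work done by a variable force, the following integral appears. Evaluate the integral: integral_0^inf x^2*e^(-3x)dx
This is a Gamma integral. Substitute u=3x (du=3 dx):
integral_0^inf x^2*e^(-3x) dx=(1/3^3) integral_0^inf u^2*e^(-u) du
=Gamma(3)/3^3=2!/3^3=2/27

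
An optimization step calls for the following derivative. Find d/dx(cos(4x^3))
Chain rule: d/dx[cos(u)]=-sin(u)·u' where u=4x^3
u'=12x^2

Answer: -12x^2·sin(4x^3)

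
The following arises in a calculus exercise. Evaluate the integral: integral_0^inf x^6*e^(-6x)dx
This is a Gamma integral. Substitute u = 6x (du = 6 dx):
integral_0^inf x^6 * e^(-6x) dx = (1/6^7) integral_0^inf u^6 * e^(-u) du
= Gamma(7)/6^7 = 6!/6^7 = 720/279936

Answer: 5/1944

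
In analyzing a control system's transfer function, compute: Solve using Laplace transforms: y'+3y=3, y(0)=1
Take L of both sides: sY(s) - 1 + 3Y(s) = 3/s
Y(s)(s + 3) = 3/s + 1
Y(s) = 3/(s(s + 3)) + 1/(s + 3)
Partial fractions: 3/(s(s + 3)) = 1/s - 1/(s + 3)
So Y(s) = 1/s
Inverse transform (L^(-1){1/s} = 1, L^(-1){1/(s + 3)} = e^(-3t)):

Answer: y(t) = 1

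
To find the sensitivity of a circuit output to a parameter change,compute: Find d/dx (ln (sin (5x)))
Chain rule: d/dx[ln(u)]=u'/u where u=sin(5x)
u'=5cos(5x)

Answer: (5cos(5x))/(sin(5x))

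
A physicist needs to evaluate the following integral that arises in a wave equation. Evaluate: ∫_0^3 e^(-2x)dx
Antiderivative: (1/(-2))e^(-2x)
Evaluate: (1/(-2))(e^-6-1)

Answer: (e^-6-1)/(-2)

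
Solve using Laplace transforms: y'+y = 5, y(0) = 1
Take L of both sides: sY(s)-1+Y(s)=5/s
Y(s)(s+1)=5/s+1
Y(s)=5/(s(s+1))+1/(s+1)
Partial fractions: 5/(s(s+1))=5/s - 5/(s+1)
So Y(s)=5/s - 4/(s+1)
Inverse transform (L^(-1){1/s}=1, L^(-1){1/(s+1)}=e^(-t)):

Answer: y(t)=5-4·e^(-t)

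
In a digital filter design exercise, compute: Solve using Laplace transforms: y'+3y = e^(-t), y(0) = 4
Take L: sY - 4+3Y=1/(s+1)
Y(s+3)=1/(s+1)+4
Y=1/((s+1)(s+3))+4/(s+3)
Partial fractions: 1/((s+1)(s+3))=(1/2)/(s+1) - (1/2)/(s+3)
So Y=(1/2)/(s+1)+(7/2)/(s+3)
Inverse Laplace transform (L^(-1){1/(s+1)}=e^(-t), L^(-1){1/(s+3)}=e^(-3t)):

Answer: y(t)=(1/2)·e^(-t)+(7/2)·e^(-3t)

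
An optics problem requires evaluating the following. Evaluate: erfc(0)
erfc(x) = 1 - erf(x); erfc(0) = 1 - erf(0) = 1-0 = 1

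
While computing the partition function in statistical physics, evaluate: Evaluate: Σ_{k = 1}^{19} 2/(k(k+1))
Partial fractions: 2/(k(k + 1)) = 2/k - 2/(k + 1)
Telescoping sum: 2(1 - 1/20) = 2·19/20

Answer: 19/10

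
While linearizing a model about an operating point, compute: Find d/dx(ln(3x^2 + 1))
Chain rule: d/dx[ln(u)] = u'/u where u = 3x^2 + 1
u' = 6x

Answer: (6x)/(3x^2 + 1)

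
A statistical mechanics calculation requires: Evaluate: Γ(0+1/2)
Γ(1/2)=√π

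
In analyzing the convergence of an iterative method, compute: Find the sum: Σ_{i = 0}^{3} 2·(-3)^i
Geometric series: S=a(1 - r^n)/(1 - r)
a=2, r=-3, n=4
S=2(1-81)/4=-40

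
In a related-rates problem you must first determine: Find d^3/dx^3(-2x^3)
Apply power rule 3 times:
d^1: -6x^2
d^2: -12x
d^3: -12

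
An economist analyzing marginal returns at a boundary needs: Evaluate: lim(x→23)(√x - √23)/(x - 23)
Multiply by conjugate (√x+√23)/(√x+√23):
= (x - 23)/((x - 23)(√x+√23)) = 1/(√x+√23)
As x → 23: 1/(2√23)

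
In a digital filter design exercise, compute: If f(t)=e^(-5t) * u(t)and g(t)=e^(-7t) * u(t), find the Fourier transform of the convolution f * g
By the convolution theorem: F{f * g}=F(omega) * G(omega)
F(omega)=1/(5+j * omega), G(omega)=1/(7+j * omega)
F{f * g}=1/((5+j * omega)(7+j * omega))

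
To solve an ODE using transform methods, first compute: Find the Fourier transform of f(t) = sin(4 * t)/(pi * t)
sin(W * t)/(pi * t)=(W/pi) * sinc(W * t/pi) is the impulse response of the ideal low-pass filter with cutoff W (here W=4).
Its Fourier transform is a rectangular function:
F(omega)=1 for |omega| < 4, 0 otherwise

Answer: rect(omega/8) [i.e., 1 for |omega| < 4, 0 otherwise]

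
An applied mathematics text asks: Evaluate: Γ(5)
Γ(n) = (n-1)! for positive integers
Γ(5) = 4! = 24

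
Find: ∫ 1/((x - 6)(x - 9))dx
Partial fractions: 1/((x-6)(x-9))=A/(x-6) + B/(x-9)
A=-1/3, B=1/3
∫ [-1/3· 1/(x-6) + 1/3· 1/(x-9)] dx
=(1/3)[ln|x-9| - ln|x-6|] + C

Answer: (1/3)·ln|(x-9)/(x-6)| + C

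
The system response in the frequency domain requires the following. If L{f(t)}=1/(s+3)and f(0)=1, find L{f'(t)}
L{f'(t)}=s·F(s) - f(0)=s/(s+3)-1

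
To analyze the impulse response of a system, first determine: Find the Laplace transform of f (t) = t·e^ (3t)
L{t·e^(at)} = 1/(s-a)²
L{t·e^(3t)} = 1/(s-3)²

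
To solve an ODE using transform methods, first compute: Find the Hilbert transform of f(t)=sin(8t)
The Hilbert transform shifts each frequency component by -pi/2.
H{sin(wt)} = -cos(wt)
With w = 8: H{sin(8t)} = -cos(8t)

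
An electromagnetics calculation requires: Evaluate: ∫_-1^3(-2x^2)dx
Step 1: Find antiderivative F(x) = (-2/3)x^3
Step 2: F(3) - F(-1) = -18 - (2/3) = -56/3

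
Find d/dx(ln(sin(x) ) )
Chain rule: d/dx[ln(u)]=u'/u where u=sin(x)
u'=cos(x)

Answer: (cos(x))/(sin(x))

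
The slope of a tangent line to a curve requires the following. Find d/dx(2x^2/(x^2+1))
Quotient rule: (f/g)'=(f'g - fg')/g²
f=2x^2, f'=4x
g=x^2 + 1, g'=2x

Answer: (4x·(x^2 + 1) - 4x^3)/(x^2 + 1)²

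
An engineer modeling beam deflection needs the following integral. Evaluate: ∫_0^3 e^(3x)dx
Antiderivative: (1/3)e^(3x)
Evaluate: (1/3)(e^9-1)

Answer: (e^9-1)/3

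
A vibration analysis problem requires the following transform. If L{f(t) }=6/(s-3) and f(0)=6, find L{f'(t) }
L{f'(t)} = s·F(s) - f(0) = 6s/(s-3) - 6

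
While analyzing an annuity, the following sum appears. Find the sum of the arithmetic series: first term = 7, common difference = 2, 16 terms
Last term: a_n = 7 + (16 - 1)·2 = 37
Sum = n(a_1 + a_n)/2 = 16(7 + 37)/2 = 352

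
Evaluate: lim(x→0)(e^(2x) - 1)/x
L'Hôpital (0/0): lim 2e^(2x)/1=2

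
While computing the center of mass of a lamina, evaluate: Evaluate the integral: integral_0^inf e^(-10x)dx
integral_0^inf e^(-10x) dx = [-1/10*e^(-10x)]_0^inf
= 0 - (-1/10) = 1/10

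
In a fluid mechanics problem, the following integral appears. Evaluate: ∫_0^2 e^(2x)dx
Antiderivative: (1/2)e^(2x)
Evaluate: (1/2)(e^4 - 1)

Answer: (e^4 - 1)/2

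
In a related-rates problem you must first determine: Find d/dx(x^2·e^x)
Product rule: (fg)' = f'g+fg'
f = x^2, f' = 2x
g = e^x, g' = e^x

Answer: 2x·e^x+x^2·e^x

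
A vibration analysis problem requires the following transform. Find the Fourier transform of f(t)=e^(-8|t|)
Using the standard pair: F{e^(-a|t|)} = 2a/(a^2 + omega^2)
With a = 8: F(omega) = 16/(64 + omega^2)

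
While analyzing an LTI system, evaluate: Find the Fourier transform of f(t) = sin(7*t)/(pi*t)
sin(W*t)/(pi*t) = (W/pi)*sinc(W*t/pi) is the impulse response of the ideal low-pass filter with cutoff W (here W = 7).
Its Fourier transform is a rectangular function:
F(omega) = 1 for |omega| < 7, 0 otherwise

Answer: rect(omega/14) [i.e., 1 for |omega| < 7, 0 otherwise]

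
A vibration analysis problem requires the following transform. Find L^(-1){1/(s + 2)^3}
L^(-1){1/(s-a)^n} = t^(n-1)·e^(at)/(n-1)!
Here a = -2, n = 3: t^2·e^(-2t)/2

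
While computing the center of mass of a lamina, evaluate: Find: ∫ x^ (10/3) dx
Power rule: ∫ x^(10/3) dx=x^(13/3)/(13/3)+C

Answer: (3/13)·x^(13/3)+C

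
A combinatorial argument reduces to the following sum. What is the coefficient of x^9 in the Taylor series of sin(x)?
sin(x)=Σ (-1)^k x^(2k+1)/(2k+1)!
For x^9: (-1)^4/9!=1/362880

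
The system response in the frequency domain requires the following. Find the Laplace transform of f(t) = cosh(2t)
L{cosh(at)}=s/(s²-a²)
L{cosh(2t)}=s/(s²-4)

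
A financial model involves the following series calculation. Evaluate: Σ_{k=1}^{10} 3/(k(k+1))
Partial fractions: 3/(k(k+1))=3/k - 3/(k+1)
Telescoping sum: 3(1-1/11)=3·10/11

Answer: 30/11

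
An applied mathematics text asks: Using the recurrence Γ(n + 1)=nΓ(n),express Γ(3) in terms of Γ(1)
Γ(3)=2Γ(2)=2·1Γ(1)=...=2!·Γ(1)=2·Γ(1)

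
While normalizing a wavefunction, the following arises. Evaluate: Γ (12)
Γ(n) = (n-1)! for positive integers
Γ(12) = 11! = 39916800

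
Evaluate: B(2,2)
B(x,y)=Γ(x)Γ(y)/Γ(x + y)=(x-1)!(y-1)!/(x + y-1)!
B(2,2)=1!·1!/3!=1/6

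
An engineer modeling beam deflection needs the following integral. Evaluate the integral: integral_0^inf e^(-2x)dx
integral_0^inf e^(-2x) dx = [-1/2 * e^(-2x)]_0^inf
= 0 - (-1/2) = 1/2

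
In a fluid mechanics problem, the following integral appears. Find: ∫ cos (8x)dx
Using substitution u=8x: ∫ cos(u) du/8=sin(u)/8+C

Answer: (1/8)sin(8x)+C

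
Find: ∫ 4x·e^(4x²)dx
Let u = 4x², du = 8x dx
∫ (1/2)e^u du = e^u/2+C

Answer: e^(4x²)/2+C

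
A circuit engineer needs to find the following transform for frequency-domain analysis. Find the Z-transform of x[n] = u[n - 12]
Using the time-shift property: Z{u[n-12]}=z^(-12) * z/(z-1)
=z^(-11)/(z-1)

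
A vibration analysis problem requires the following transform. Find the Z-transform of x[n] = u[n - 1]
Using the time-shift property: Z{u[n-1]} = z^(-1)*z/(z-1)
= z^(0)/(z-1)

Answer: 1/(z-1)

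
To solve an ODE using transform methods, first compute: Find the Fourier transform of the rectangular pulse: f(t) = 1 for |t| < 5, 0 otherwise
F(omega)=integral from -5 to 5 of e^(-j*omega*t) dt
=2*sin(5*omega)/omega=10*sinc(5*omega/pi)

Answer: 2*sin(5*omega)/omega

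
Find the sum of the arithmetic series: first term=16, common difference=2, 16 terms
Last term: a_n = 16+(16-1)·2 = 46
Sum = n(a_1+a_n)/2 = 16(16+46)/2 = 496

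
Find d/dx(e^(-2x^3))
Chain rule: d/dx[e^u]=e^u · u' where u=-2x^3
u'=-6x^2

Answer: -6x^2·e^(-2x^3)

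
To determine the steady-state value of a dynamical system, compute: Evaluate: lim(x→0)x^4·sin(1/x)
Squeeze theorem: -|x^4| ≤ x^4·sin(1/x) ≤ |x^4|
Since x^4 → 0 as x → 0, by squeeze theorem the limit is 0

Answer: 0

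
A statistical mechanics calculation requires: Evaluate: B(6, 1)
B(x,y)=Γ(x)Γ(y)/Γ(x+y)=(x-1)!(y-1)!/(x+y-1)!
B(6,1)=5!·0!/6!=1/6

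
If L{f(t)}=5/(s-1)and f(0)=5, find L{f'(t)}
L{f'(t)} = s·F(s) - f(0) = 5s/(s-1) - 5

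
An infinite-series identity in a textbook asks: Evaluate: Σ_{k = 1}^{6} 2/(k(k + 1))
Partial fractions: 2/(k(k + 1)) = 2/k - 2/(k + 1)
Telescoping sum: 2(1 - 1/7) = 2·6/7

Answer: 12/7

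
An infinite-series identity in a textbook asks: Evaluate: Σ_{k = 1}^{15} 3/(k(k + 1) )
Partial fractions: 3/(k(k + 1))=3/k - 3/(k + 1)
Telescoping sum: 3(1 - 1/16)=3·15/16

Answer: 45/16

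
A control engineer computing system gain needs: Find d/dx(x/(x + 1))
Quotient rule: (f/g)' = (f'g - fg')/g²
f = x, f' = 1
g = x + 1, g' = 1

Answer: (1·(x + 1) - x)/(x + 1)²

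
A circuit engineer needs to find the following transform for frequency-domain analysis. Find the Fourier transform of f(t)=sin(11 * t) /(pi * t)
sin(W * t)/(pi * t) = (W/pi) * sinc(W * t/pi) is the impulse response of the ideal low-pass filter with cutoff W (here W = 11).
Its Fourier transform is a rectangular function:
F(omega) = 1 for |omega| < 11, 0 otherwise

Answer: rect(omega/22) [i.e., 1 for |omega| < 11, 0 otherwise]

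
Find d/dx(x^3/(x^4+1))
Quotient rule: (f/g)' = (f'g - fg')/g²
f = x^3, f' = 3x^2
g = x^4 + 1, g' = 4x^3

Answer: (3x^2·(x^4 + 1) - 4x^6)/(x^4 + 1)²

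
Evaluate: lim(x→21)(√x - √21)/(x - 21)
Multiply by conjugate (√x + √21)/(√x + √21):
=(x - 21)/((x - 21)(√x + √21))=1/(√x + √21)
As x → 21: 1/(2√21)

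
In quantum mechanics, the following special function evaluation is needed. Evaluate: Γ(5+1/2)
Γ(n + 1/2) = (2n)!√π/(4^n·n!)
= 3628800√π/(1024·120) = (945/32)·√π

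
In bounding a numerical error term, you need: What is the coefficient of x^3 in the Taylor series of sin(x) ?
sin(x)=Σ (-1)^k x^(2k+1)/(2k+1)!
For x^3: (-1)^1/3!=-1/6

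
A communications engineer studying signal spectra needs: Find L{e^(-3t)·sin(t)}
First shifting: L{e^(at)f(t)}=F(s-a)
L{sin(t)}=1/(s²+1)
Shift: 1/((s+3)²+1)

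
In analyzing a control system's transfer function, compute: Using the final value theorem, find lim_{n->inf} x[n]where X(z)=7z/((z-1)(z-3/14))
Final value theorem: lim x[n]=lim_{z->1} (z-1)*X(z)
(z-1)*X(z)=7z/(z-3/14)
As z->1: 7/(1-3/14)=7/(11/14)=98/11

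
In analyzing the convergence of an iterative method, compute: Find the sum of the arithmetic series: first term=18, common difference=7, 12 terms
Last term: a_n = 18 + (12 - 1)·7 = 95
Sum = n(a_1 + a_n)/2 = 12(18 + 95)/2 = 678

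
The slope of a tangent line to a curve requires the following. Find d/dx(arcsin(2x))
d/dx[arcsin(u)] = u'/√(1-u²), u = 2x, u' = 2

Answer: 2/√(1-4x²)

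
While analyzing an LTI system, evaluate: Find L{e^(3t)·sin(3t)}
First shifting: L{e^(at)f(t)} = F(s-a)
L{sin(3t)} = 3/(s² + 9)
Shift: 3/((s-3)² + 9)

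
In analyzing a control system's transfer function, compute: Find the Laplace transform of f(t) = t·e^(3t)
L{t·e^(at)}=1/(s-a)²
L{t·e^(3t)}=1/(s-3)²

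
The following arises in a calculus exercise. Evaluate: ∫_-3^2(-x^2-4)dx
Step 1: Find antiderivative F(x)=(-1/3)x^3 - 4x
Step 2: F(2) - F(-3)=-32/3 - (21)=-95/3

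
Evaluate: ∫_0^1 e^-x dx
Antiderivative: -e^-x
Evaluate: -(e^-1 - 1)

Answer: (e^-1 - 1)/(-1)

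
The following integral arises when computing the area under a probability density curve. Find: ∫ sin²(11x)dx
Using identity sin²(u) = (1 - cos(2u))/2:
∫ (1 - cos(22x))/2 dx = x/2 - sin(22x)/44 + C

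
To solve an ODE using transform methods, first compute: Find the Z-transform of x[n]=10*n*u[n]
Z{n * u[n]} = z/(z-1)^2
By linearity: Z{10 * n * u[n]} = 10z/(z-1)^2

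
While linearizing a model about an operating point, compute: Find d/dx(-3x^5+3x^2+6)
Power rule: d/dx(ax^n)=n·a·x^(n-1)
Term by term: -15·x^4+6·x

Answer: -15x^4+6x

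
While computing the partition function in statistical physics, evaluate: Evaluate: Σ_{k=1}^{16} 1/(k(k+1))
Partial fractions: 1/(k(k + 1)) = 1/k - 1/(k + 1)
Telescoping sum: 1(1 - 1/17) = 1·16/17

Answer: 16/17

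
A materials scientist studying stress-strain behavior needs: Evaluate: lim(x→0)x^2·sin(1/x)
Squeeze theorem: -|x^2| ≤ x^2·sin(1/x) ≤ |x^2|
Since x^2 → 0 as x → 0, by squeeze theorem the limit is 0

Answer: 0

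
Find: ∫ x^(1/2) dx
Power rule: ∫ x^(1/2) dx=x^(3/2)/(3/2) + C

Answer: (2/3)·x^(3/2) + C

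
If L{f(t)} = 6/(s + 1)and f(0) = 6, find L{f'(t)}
L{f'(t)}=s·F(s) - f(0)=6s/(s+1)-6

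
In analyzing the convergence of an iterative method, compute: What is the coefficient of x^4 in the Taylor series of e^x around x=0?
Taylor series of e^x=Σ x^n/n!
Coefficient of x^4=1/4!=1/24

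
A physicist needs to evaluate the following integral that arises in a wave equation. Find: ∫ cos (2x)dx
Using substitution u=2x: ∫ cos(u) du/2=sin(u)/2+C

Answer: (1/2)sin(2x)+C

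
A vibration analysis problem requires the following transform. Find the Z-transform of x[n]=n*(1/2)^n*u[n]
Using the property Z{n*a^n*u[n]}=az/(z-a)^2
With a=1/2: X(z)=(1/2)z/(z - 1/2)^2, |z| > 1/2

Answer: (1/2)z/(z - 1/2)^2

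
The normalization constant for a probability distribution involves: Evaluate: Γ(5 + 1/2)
Γ(n + 1/2) = (2n)!√π/(4^n·n!)
= 3628800√π/(1024·120) = (945/32)·√π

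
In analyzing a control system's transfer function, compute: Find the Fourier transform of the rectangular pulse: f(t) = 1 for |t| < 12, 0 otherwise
F(omega)=integral from -12 to 12 of e^(-j*omega*t) dt
=2*sin(12*omega)/omega=24*sinc(12*omega/pi)

Answer: 2*sin(12*omega)/omega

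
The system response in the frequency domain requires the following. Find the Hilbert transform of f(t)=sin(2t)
The Hilbert transform shifts each frequency component by -pi/2.
H{sin(wt)} = -cos(wt)
With w = 2: H{sin(2t)} = -cos(2t)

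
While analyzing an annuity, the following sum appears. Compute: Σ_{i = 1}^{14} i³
Using formula: Σ i^3 = [n(n+1)/2]² = [14·15/2]² = 11025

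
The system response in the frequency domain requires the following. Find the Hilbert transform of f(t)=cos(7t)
The Hilbert transform shifts each frequency component by -pi/2.
H{cos(wt)}=sin(wt)
With w=7: H{cos(7t)}=sin(7t)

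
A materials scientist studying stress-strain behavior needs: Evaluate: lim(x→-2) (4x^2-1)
Polynomial is continuous, so substitute x = -2:
4·(-2)^2 - 1 = 15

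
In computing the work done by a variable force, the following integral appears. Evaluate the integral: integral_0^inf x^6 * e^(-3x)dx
This is a Gamma integral. Substitute u=3x (du=3 dx):
integral_0^inf x^6 * e^(-3x) dx=(1/3^7) integral_0^inf u^6 * e^(-u) du
=Gamma(7)/3^7=6!/3^7=720/2187

Answer: 80/243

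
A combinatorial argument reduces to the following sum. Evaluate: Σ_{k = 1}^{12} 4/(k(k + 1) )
Partial fractions: 4/(k(k+1)) = 4/k - 4/(k+1)
Telescoping sum: 4(1-1/13) = 4·12/13

Answer: 48/13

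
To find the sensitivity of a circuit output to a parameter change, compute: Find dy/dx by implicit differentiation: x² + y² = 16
Differentiate both sides: 2x + 2y·(dy/dx) = 0
Solve: dy/dx = -2x/(2y) = -x/y

Answer: dy/dx = -x/y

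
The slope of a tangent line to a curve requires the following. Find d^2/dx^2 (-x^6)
Apply power rule 2 times:
d^1: -6x^5
d^2: -30x^4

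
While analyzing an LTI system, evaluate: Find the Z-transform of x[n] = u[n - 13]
Using the time-shift property: Z{u[n-13]} = z^(-13) * z/(z-1)
= z^(-12)/(z-1)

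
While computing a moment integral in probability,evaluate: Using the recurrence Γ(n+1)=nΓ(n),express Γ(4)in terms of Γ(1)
Γ(4)=3Γ(3)=3·2Γ(2)=...=3!·Γ(1)=6·Γ(1)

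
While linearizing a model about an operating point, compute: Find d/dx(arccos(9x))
d/dx[arccos(u)]=-u'/√(1-u²), u=9x, u'=9

Answer: -9/√(1 - 81x²)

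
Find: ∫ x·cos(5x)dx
By parts: u = x, dv = cos(5x) dx
du = dx, v = sin(5x)/5
= x·sin(5x)/5 + cos(5x)/5² + C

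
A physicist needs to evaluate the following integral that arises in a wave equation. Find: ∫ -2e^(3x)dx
Since d/dx[e^(3x)]=3e^(3x), we get -2/3 e^(3x)+C

Answer: (-2/3)e^(3x)+C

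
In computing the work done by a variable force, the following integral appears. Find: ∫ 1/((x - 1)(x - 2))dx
Partial fractions: 1/((x-1)(x-2))=A/(x-1) + B/(x-2)
A=-1, B=1
∫ [-1· 1/(x-1) + 1· 1/(x-2)] dx
=(1)[ln|x-2| - ln|x-1|] + C

Answer: ln|(x-2)/(x-1)| + C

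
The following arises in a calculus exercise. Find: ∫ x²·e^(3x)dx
Integration by parts twice:
First: u = x², dv = e^(3x) dx => x²e^(3x)/3 - (2/3)∫ xe^(3x) dx
Second (∫ xe^(3x) dx): xe^(3x)/3 - e^(3x)/9
Combining: e^(3x)(x²/3-2x/9+2/27)+C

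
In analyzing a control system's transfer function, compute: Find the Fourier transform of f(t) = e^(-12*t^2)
The Fourier transform of a Gaussian e^(-a*t^2) is sqrt(pi/a)*e^(-omega^2/(4a)).
With a = 12: F(omega) = sqrt(pi/12)*e^(-omega^2/48)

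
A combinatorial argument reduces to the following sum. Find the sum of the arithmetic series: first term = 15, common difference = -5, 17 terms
Last term: a_n=15+(17-1)·-5=-65
Sum=n(a_1+a_n)/2=17(15+(-65))/2=-425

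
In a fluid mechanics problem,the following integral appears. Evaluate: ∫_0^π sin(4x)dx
Antiderivative: -cos(4x)/4
Evaluate at bounds: [-cos(4·π)/4] - [-cos(4·0)/4]
= (-(1)+(1))/4 = 0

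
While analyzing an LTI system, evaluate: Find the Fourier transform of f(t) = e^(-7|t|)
Using the standard pair: F{e^(-a|t|)}=2a/(a^2+omega^2)
With a=7: F(omega)=14/(49+omega^2)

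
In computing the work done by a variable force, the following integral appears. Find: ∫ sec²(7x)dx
Since d/dx[tan(7x)]=7sec²(7x), integral=tan(7x)/7+C

Answer: (1/7)tan(7x)+C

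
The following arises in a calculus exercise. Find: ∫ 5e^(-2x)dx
Since d/dx[e^(-2x)] = -2e^(-2x), we get -5/2 e^(-2x) + C

Answer: (-5/2)e^(-2x) + C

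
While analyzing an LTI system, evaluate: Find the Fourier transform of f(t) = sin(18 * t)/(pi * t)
sin(W * t)/(pi * t) = (W/pi) * sinc(W * t/pi) is the impulse response of the ideal low-pass filter with cutoff W (here W = 18).
Its Fourier transform is a rectangular function:
F(omega) = 1 for |omega| < 18, 0 otherwise

Answer: rect(omega/36) [i.e., 1 for |omega| < 18, 0 otherwise]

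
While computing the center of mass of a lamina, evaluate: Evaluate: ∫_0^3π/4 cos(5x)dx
Antiderivative: sin(5x)/5
Evaluate at bounds: [sin(5·3π/4)/5] - [sin(5·0)/5]
= ((-√2/2) - (0))/5 = -√2/10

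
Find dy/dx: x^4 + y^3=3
Differentiate: 4x^3+3y^2·(dy/dx)=0
dy/dx=-4x^3/(3y^2)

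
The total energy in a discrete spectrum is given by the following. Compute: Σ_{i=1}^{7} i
Using formula: Σ i^1=n(n+1)/2=7·8/2=28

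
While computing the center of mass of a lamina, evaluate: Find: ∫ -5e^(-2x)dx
Since d/dx[e^(-2x)] = -2e^(-2x), we get 5/2 e^(-2x) + C

Answer: (5/2)e^(-2x) + C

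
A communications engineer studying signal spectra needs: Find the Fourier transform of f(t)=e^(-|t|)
Using the standard pair: F{e^(-a|t|)} = 2a/(a^2 + omega^2)
With a = 1: F(omega) = 2/(1 + omega^2)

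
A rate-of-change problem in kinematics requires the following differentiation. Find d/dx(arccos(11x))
d/dx[arccos(u)] = -u'/√(1-u²), u = 11x, u' = 11

Answer: -11/√(1 - 121x²)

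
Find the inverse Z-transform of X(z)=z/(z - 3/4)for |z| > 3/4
Standard pair: z/(z-a) <-> a^n * u[n] for causal signals
With a=3/4: x[n]=(3/4)^n * u[n]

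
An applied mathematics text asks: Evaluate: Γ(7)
Γ(n) = (n-1)! for positive integers
Γ(7) = 6! = 720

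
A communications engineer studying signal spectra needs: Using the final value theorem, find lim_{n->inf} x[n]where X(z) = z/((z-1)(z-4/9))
Final value theorem: lim x[n]=lim_{z->1} (z-1)*X(z)
(z-1)*X(z)=z/(z-4/9)
As z->1: 1/(1-4/9)=1/(5/9)=9/5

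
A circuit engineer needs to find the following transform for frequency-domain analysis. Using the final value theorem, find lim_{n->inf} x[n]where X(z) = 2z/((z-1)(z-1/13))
Final value theorem: lim x[n]=lim_{z->1} (z-1)*X(z)
(z-1)*X(z)=2z/(z-1/13)
As z->1: 2/(1-1/13)=2/(12/13)=13/6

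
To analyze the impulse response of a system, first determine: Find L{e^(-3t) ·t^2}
First shifting: L{e^(at)f(t)}=F(s-a)
L{t^2}=2/s^3
Shift s → s + 3: 2/(s + 3)^3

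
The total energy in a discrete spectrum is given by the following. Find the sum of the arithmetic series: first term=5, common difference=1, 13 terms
Last term: a_n=5 + (13 - 1)·1=17
Sum=n(a_1 + a_n)/2=13(5 + 17)/2=143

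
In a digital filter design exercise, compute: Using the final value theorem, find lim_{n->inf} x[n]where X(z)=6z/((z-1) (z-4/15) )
Final value theorem: lim x[n] = lim_{z->1} (z-1)*X(z)
(z-1)*X(z) = 6z/(z-4/15)
As z->1: 6/(1-4/15) = 6/(11/15) = 90/11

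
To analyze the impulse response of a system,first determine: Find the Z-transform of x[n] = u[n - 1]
Using the time-shift property: Z{u[n-1]}=z^(-1)*z/(z-1)
=z^(0)/(z-1)

Answer: 1/(z-1)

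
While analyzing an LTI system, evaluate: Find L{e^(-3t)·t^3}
First shifting: L{e^(at)f(t)} = F(s-a)
L{t^3} = 6/s^4
Shift s → s+3: 6/(s+3)^4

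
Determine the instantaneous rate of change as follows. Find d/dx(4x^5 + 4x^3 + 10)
Power rule: d/dx(ax^n) = n·a·x^(n-1)
Term by term: 20·x^4+12·x^2

Answer: 20x^4+12x^2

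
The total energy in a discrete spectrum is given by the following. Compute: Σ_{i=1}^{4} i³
Using formula: Σ i^3 = [n(n + 1)/2]² = [4·5/2]² = 100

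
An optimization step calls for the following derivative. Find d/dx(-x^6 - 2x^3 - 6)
Power rule: d/dx(ax^n)=n·a·x^(n-1)
Term by term: -6·x^5-6·x^2

Answer: -6x^5-6x^2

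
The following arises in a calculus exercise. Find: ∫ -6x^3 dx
Using power rule: ∫ -6x^3 dx = -6/4 x^4 + C = (-3/2)x^4 + C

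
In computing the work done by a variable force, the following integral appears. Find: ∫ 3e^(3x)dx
Since d/dx[e^(3x)] = 3e^(3x), we get 1 e^(3x)+C

Answer: e^(3x)+C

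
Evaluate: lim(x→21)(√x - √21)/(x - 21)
Multiply by conjugate (√x + √21)/(√x + √21):
=(x - 21)/((x - 21)(√x + √21))=1/(√x + √21)
As x → 21: 1/(2√21)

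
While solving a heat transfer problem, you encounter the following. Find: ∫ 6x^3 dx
Using power rule: ∫ 6x^3 dx=6/4 x^4+C=(3/2)x^4+C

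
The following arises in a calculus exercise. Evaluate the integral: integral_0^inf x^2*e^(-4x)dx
This is a Gamma integral. Substitute u = 4x (du = 4 dx):
integral_0^inf x^2*e^(-4x) dx = (1/4^3) integral_0^inf u^2*e^(-u) du
= Gamma(3)/4^3 = 2!/4^3 = 2/64

Answer: 1/32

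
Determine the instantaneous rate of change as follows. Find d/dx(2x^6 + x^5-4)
Power rule: d/dx(ax^n) = n·a·x^(n-1)
Term by term: 12·x^5+5·x^4

Answer: 12x^5+5x^4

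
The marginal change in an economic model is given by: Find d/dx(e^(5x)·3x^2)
Product rule: (fg)'=f'g + fg'
f=e^(5x), f'=5·e^(5x)
g=3x^2, g'=6x

Answer: 15·e^(5x)·x^2 + 6·e^(5x)·x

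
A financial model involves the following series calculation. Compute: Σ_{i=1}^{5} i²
Using formula: Σ i^2 = n(n+1)(2n+1)/6 = 5·6·11/6 = 55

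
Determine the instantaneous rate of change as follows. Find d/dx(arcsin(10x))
d/dx[arcsin(u)]=u'/√(1-u²), u=10x, u'=10

Answer: 10/√(1-100x²)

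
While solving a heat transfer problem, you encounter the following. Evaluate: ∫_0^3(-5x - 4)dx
Step 1: Find antiderivative F(x) = (-5/2)x^2-4x
Step 2: F(3) - F(0) = -69/2 - (0) = -69/2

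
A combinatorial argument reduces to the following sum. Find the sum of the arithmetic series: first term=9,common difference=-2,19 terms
Last term: a_n = 9+(19-1)·-2 = -27
Sum = n(a_1+a_n)/2 = 19(9+(-27))/2 = -171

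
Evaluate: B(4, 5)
B(x,y)=Γ(x)Γ(y)/Γ(x+y)=(x-1)!(y-1)!/(x+y-1)!
B(4,5)=3!·4!/8!=1/280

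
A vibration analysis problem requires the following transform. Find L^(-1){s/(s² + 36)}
L^(-1){s/(s² + w²)}=cos(wt)
Here w=6

Answer: cos(6t)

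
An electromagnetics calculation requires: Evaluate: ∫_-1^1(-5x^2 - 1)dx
Step 1: Find antiderivative F(x) = (-5/3)x^3 - x
Step 2: F(1) - F(-1) = -8/3 - (8/3) = -16/3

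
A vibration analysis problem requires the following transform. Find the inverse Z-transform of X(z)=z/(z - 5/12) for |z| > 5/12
Standard pair: z/(z-a) <-> a^n * u[n] for causal signals
With a = 5/12: x[n] = (5/12)^n * u[n]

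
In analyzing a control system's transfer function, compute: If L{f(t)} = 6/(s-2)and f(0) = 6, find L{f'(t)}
L{f'(t)}=s·F(s) - f(0)=6s/(s-2) - 6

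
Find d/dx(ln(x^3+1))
Chain rule: d/dx[ln(u)]=u'/u where u=x^3+1
u'=3x^2

Answer: (3x^2)/(x^3+1)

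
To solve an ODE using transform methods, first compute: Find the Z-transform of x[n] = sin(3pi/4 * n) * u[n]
Z{sin(w0 * n) * u[n]} = z * sin(w0)/(z^2 - 2z * cos(w0) + 1)
With w0 = 3pi/4: X(z) = z * sin(3pi/4)/(z^2 - 2z * cos(3pi/4) + 1)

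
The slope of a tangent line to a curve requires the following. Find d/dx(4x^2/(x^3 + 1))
Quotient rule: (f/g)'=(f'g - fg')/g²
f=4x^2, f'=8x
g=x^3 + 1, g'=3x^2

Answer: (8x·(x^3 + 1) - 12x^4)/(x^3 + 1)²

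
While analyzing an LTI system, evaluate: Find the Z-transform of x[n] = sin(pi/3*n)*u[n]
Z{sin(w0 * n) * u[n]}=z * sin(w0)/(z^2-2z * cos(w0)+1)
With w0=pi/3: X(z)=z * sin(pi/3)/(z^2-2z * cos(pi/3)+1)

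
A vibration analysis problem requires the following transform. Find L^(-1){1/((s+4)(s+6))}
Partial fractions: 1/((s+4)(s+6))=A/(s+4)+B/(s+6)
Cover-up: A=1/(s+6)|_{s=-4}=1/2; B=1/(s+4)|_{s=-6}=-1/2
L^(-1)=(1/2)e^(-4t) - (1/2)e^(-6t)

Answer: (1/2)(e^(-4t) - e^(-6t))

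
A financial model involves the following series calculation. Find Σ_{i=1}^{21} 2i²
=2·n(n+1)(2n+1)/6=2·21·22·43/6=6622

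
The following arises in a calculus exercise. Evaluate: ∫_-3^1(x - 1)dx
Step 1: Find antiderivative F(x)=(1/2)x^2 - x
Step 2: F(1) - F(-3)=-1/2 - (15/2)=-8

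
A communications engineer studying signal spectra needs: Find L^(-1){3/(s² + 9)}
L^(-1){w/(s²+w²)} = sin(wt)
Here w = 3

Answer: sin(3t)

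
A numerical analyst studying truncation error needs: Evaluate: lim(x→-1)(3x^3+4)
Polynomial is continuous, so substitute x=-1:
3·(-1)^3+4=1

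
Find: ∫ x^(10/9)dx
Power rule: ∫ x^(10/9) dx = x^(19/9)/(19/9)+C

Answer: (9/19)·x^(19/9)+C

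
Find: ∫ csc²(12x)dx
Since d/dx[-cot(12x)]=12csc²(12x), integral=-cot(12x)/12 + C

Answer: (-1/12)cot(12x) + C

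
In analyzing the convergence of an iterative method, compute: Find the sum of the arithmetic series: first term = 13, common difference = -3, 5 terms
Last term: a_n = 13 + (5 - 1)·-3 = 1
Sum = n(a_1 + a_n)/2 = 5(13 + 1)/2 = 35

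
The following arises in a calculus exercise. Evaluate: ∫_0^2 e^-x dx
Antiderivative: -e^-x
Evaluate: -(e^-2-1)

Answer: (e^-2-1)/(-1)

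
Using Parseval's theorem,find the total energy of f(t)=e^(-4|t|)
Parseval's theorem: E = integral |f(t)|^2 dt = (1/2pi) integral |F(omega)|^2 domega
E = integral_{-inf}^{inf} e^(-8|t|) dt = 2 * integral_0^inf e^(-8t) dt = 2/(2 * 4) = 1/4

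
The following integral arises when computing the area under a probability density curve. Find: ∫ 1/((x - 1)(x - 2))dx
Partial fractions: 1/((x-1)(x-2))=A/(x-1)+B/(x-2)
A=-1, B=1
∫ [-1· 1/(x-1)+1· 1/(x-2)] dx
=(1)[ln|x-2| - ln|x-1|]+C

Answer: ln|(x-2)/(x-1)|+C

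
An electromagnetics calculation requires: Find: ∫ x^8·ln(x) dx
By parts: u=ln(x), dv=x^8 dx
du=1/x dx, v=x^9/9
=x^9·ln(x)/9 - ∫ x^8/9 dx
=x^9·ln(x)/9 - x^9/81+C

Answer: x^9(ln(x)/9-1/81)+C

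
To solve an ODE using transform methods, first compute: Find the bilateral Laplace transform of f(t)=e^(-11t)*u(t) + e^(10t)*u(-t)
For e^(-11t) * u(t): L=1/(s + 11), Re(s) > -11
For e^(10t) * u(-t): L=-1/(s-10), Re(s) < 10
Combined: F(s)=1/(s + 11) - 1/(s-10), -11 < Re(s) < 10

Answer: 1/(s + 11) - 1/(s-10), ROC: -11 < Re(s) < 10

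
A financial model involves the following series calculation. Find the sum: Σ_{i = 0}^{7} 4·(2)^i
Geometric series: S = a(1 - r^n)/(1 - r)
a = 4, r = 2, n = 8
S = 4(1 - 256)/-1 = 1020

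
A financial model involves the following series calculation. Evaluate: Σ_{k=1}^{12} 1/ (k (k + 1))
Partial fractions: 1/(k(k + 1))=1/k - 1/(k + 1)
Telescoping sum: 1(1 - 1/13)=1·12/13

Answer: 12/13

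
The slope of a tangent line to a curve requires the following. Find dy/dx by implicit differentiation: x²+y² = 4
Differentiate both sides: 2x + 2y·(dy/dx)=0
Solve: dy/dx=-2x/(2y)=-x/y

Answer: dy/dx=-x/y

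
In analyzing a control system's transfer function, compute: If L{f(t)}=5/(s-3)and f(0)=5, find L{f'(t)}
L{f'(t)} = s·F(s) - f(0) = 5s/(s-3) - 5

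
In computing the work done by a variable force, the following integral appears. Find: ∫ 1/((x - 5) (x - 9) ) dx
Partial fractions: 1/((x-5)(x-9)) = A/(x-5)+B/(x-9)
A = -1/4, B = 1/4
∫ [-1/4· 1/(x-5)+1/4· 1/(x-9)] dx
= (1/4)[ln|x-9| - ln|x-5|]+C

Answer: (1/4)·ln|(x-9)/(x-5)|+C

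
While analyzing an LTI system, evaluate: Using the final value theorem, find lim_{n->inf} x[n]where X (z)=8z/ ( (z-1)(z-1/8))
Final value theorem: lim x[n] = lim_{z->1} (z-1) * X(z)
(z-1) * X(z) = 8z/(z-1/8)
As z->1: 8/(1-1/8) = 8/(7/8) = 64/7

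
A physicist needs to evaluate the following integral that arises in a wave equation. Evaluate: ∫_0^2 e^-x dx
Antiderivative: -e^-x
Evaluate: -(e^-2-1)

Answer: (e^-2-1)/(-1)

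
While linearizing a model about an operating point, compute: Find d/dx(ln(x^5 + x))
Chain rule: d/dx[ln(u)] = u'/u where u = x^5 + x
u' = 5x^4 + 1

Answer: (5x^4 + 1)/(x^5 + x)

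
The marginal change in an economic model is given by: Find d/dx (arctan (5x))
d/dx[arctan(u)] = u'/(1 + u²), u = 5x, u' = 5

Answer: 5/(1 + 25x²)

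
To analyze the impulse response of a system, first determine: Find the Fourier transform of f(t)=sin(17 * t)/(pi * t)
sin(W*t)/(pi*t)=(W/pi)*sinc(W*t/pi) is the impulse response of the ideal low-pass filter with cutoff W (here W=17).
Its Fourier transform is a rectangular function:
F(omega)=1 for |omega| < 17, 0 otherwise

Answer: rect(omega/34) [i.e., 1 for |omega| < 17, 0 otherwise]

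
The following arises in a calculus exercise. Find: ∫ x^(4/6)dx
Power rule: ∫ x^(2/3) dx=x^(5/3)/(5/3)+C

Answer: (3/5)·x^(5/3)+C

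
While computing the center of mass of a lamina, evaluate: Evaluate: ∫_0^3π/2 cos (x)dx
Antiderivative: sin(x)
Evaluate at bounds: [sin(1·3π/2)/1] - [sin(1·0)/1]
= ((-1) - (0))/1 = -1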